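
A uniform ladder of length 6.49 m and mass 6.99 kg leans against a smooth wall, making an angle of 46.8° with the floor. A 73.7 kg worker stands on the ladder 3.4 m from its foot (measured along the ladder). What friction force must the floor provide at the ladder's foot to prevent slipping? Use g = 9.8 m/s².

f ≈ 387 N

Take moments about the foot of the ladder.
Ladder weight 6.99×9.8 = 68.5 N acts at 3.245 m along the ladder; its horizontal arm is 3.245·cos46.8° = 2.221 m → τ = 152.1 N·m clockwise.
Worker: 73.7×9.8 = 722.3 N at 3.4 m → arm 2.327 m → τ = 1681 N·m clockwise.
Wall normal N acts horizontally at the top; its moment arm is the height L sinθ = 6.49·sin46.8° = 4.731 m, counterclockwise.
Setting net torque to zero: N × 4.731 = 1833 → N = 387 N.
ΣFx = 0: friction at the foot balances the wall's push, so f = N_wall = 387 N.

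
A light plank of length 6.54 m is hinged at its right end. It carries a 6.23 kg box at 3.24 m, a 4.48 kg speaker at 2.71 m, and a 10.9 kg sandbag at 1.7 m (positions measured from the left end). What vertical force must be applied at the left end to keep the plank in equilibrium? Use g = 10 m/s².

Taking torques about the right end:
Box: 6.23 × 10 = 62.3 N down at 3.24 m → arm 3.3 m, τ = 62.3 × 3.3 = 205.6 N·m counterclockwise.
Speaker: 4.48 × 10 = 44.8 N down at 2.71 m → arm 3.83 m, τ = 44.8 × 3.83 = 171.6 N·m counterclockwise.
Sandbag: 10.9 × 10 = 109 N down at 1.7 m → arm 4.84 m, τ = 109 × 4.84 = 527.6 N·m counterclockwise.
Net moment of the loads = 904.8 N·m counterclockwise.
The upward force F acts at the left end, arm 6.54 m, giving F × 6.54 clockwise.
Στ = 0 ⇒ F × 6.54 = 904.8 ⇒ F = 904.8 / 6.54 = 138 N.

F ≈ 138 N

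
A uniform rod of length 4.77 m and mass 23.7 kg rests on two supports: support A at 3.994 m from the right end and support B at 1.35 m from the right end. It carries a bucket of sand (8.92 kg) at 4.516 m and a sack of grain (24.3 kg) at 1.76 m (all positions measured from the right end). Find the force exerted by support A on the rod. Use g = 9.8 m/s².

Sum moments about support B (its reaction then has zero moment arm).
Beam weight: 23.7 × 9.8 = 232.3 N down at 2.385 m → arm 1.035 m, τ = 232.3 × 1.035 = 240.4 N·m counterclockwise.
Bucket of sand: 8.92 × 9.8 = 87.42 N down at 4.516 m → arm 3.166 m, τ = 87.42 × 3.166 = 276.8 N·m counterclockwise.
Sack of grain: 24.3 × 9.8 = 238.1 N down at 1.76 m → arm 0.41 m, τ = 238.1 × 0.41 = 97.62 N·m counterclockwise.
Net load moment about support B = 614.8 N·m counterclockwise.
Reaction R at support A is upward at 3.994 m, arm 2.644 m → moment R × 2.644 clockwise.
Στ = 0 ⇒ R × 2.644 = 614.8 ⇒ R = 233 N.

R_A ≈ 233 N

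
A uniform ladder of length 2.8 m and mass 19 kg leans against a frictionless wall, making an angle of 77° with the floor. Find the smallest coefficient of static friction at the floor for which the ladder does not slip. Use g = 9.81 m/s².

Choose the foot of the ladder as the axis so the floor normal and friction both act there and drop out.
Ladder weight 19×9.81 = 186.4 N acts at 1.4 m along the ladder; its horizontal arm is 1.4·cos77° = 0.3149 m → τ = 58.7 N·m clockwise.
Wall normal N acts horizontally at the top; its moment arm is the height L sinθ = 2.8·sin77° = 2.728 m, counterclockwise.
Setting net torque to zero: N × 2.728 = 58.7 → N = 21.52 N.
ΣFx = 0 ⇒ f = N_wall = 21.52 N. ΣFy = 0 ⇒ N_floor = 186.4 N.
μ_min = f / N_floor = 21.52 / 186.4 = 0.115.

μ_min ≈ 0.115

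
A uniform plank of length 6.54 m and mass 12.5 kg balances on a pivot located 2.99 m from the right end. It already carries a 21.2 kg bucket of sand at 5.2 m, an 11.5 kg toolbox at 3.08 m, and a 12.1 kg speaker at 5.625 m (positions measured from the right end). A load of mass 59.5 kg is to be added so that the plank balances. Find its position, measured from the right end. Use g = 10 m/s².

x ≈ 1.59 m from the right end

Choose the pivot (at 2.99 m from the right end) as the axis so the support reaction has zero arm there.
Beam weight: 12.5 × 10 = 125 N down at 3.27 m → arm 0.28 m, τ = 125 × 0.28 = 35 N·m counterclockwise.
Bucket of sand: 21.2 × 10 = 212 N down at 5.2 m → arm 2.21 m, τ = 212 × 2.21 = 468.5 N·m counterclockwise.
Toolbox: 11.5 × 10 = 115 N down at 3.08 m → arm 0.09 m, τ = 115 × 0.09 = 10.35 N·m counterclockwise.
Speaker: 12.1 × 10 = 121 N down at 5.625 m → arm 2.635 m, τ = 121 × 2.635 = 318.8 N·m counterclockwise.
Net moment of existing loads = 832.7 N·m counterclockwise.
The load weighs 59.5 × 10 = 595 N and must supply an equal clockwise moment, so its lever arm about the pivot is 832.7 / 595 = 1.4 m.
That puts it at 2.99 − 1.4 = 1.59 m from the right end.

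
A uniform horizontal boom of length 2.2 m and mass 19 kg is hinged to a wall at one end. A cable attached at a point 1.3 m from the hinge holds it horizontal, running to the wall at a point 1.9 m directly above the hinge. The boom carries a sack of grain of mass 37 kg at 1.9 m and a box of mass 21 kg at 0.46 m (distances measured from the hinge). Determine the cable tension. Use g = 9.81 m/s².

Choose the hinge as the axis so the unknown hinge reaction has zero arm there.
Beam weight: 19 × 9.81 = 186.4 N down at 1.1 m → arm 1.1 m, τ = 186.4 × 1.1 = 205 N·m clockwise.
Sack of grain: 37 × 9.81 = 363 N down at 1.9 m → arm 1.9 m, τ = 363 × 1.9 = 689.7 N·m clockwise.
Box: 21 × 9.81 = 206 N down at 0.46 m → arm 0.46 m, τ = 206 × 0.46 = 94.76 N·m clockwise.
Total clockwise load moment = 989.5 N·m.
The cable tension T acts at 1.3 m; only its component perpendicular to the boom, T sinθ, produces torque. sinθ = h/√(h²+d²) = 1.9/√(1.9²+1.3²) = 0.8253.
Setting net torque to zero: T × 1.3 × 0.8253 = 989.5 → T = 989.5 / 1.073 = 922 N.

T ≈ 922 N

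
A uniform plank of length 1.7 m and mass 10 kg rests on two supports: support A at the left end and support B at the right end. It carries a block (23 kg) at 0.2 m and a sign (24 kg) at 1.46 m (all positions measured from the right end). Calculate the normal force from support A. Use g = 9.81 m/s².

R_A ≈ 278 N

Taking torques about support B:
Beam weight: 10 × 9.81 = 98.1 N down at 0.85 m → arm 0.85 m, τ = 98.1 × 0.85 = 83.38 N·m counterclockwise.
Block: 23 × 9.81 = 225.6 N down at 0.2 m → arm 0.2 m, τ = 225.6 × 0.2 = 45.12 N·m counterclockwise.
Sign: 24 × 9.81 = 235.4 N down at 1.46 m → arm 1.46 m, τ = 235.4 × 1.46 = 343.7 N·m counterclockwise.
Net load moment about support B = 472.2 N·m counterclockwise.
Reaction R at support A is upward at 1.7 m, arm 1.7 m → moment R × 1.7 clockwise.
Στ = 0 ⇒ R × 1.7 = 472.2 ⇒ R = 278 N.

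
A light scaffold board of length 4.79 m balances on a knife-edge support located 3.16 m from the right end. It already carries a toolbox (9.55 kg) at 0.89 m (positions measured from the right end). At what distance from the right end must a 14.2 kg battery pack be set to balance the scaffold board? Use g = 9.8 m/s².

x ≈ 4.69 m from the right end

Taking torques about the knife-edge support (at 3.16 m from the right end):
Toolbox: 9.55 × 9.8 = 93.59 N down at 0.89 m → arm 2.27 m, τ = 93.59 × 2.27 = 212.4 N·m clockwise.
Net moment of existing loads = 212.4 N·m clockwise.
The battery pack weighs 14.2 × 9.8 = 139.2 N and must supply an equal counterclockwise moment, so its lever arm about the knife-edge support is 212.4 / 139.2 = 1.53 m.
That puts it at 3.16 + 1.53 = 4.69 m from the right end.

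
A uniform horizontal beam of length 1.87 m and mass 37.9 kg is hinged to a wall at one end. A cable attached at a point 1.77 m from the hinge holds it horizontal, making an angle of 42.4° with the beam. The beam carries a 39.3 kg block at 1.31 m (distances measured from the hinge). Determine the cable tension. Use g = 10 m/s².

T ≈ 728 N

Choose the hinge as the axis so the unknown hinge reaction has zero arm there.
Beam weight: 37.9 × 10 = 379 N down at 0.935 m → arm 0.935 m, τ = 379 × 0.935 = 354.4 N·m clockwise.
Block: 39.3 × 10 = 393 N down at 1.31 m → arm 1.31 m, τ = 393 × 1.31 = 514.8 N·m clockwise.
Total clockwise load moment = 869.2 N·m.
The cable tension T acts at 1.77 m; only its component perpendicular to the beam, T sinθ, produces torque. sin 42.4° = 0.6743.
Στ = 0 ⇒ T × 1.77 × 0.6743 = 869.2 ⇒ T = 869.2 / 1.194 = 728 N.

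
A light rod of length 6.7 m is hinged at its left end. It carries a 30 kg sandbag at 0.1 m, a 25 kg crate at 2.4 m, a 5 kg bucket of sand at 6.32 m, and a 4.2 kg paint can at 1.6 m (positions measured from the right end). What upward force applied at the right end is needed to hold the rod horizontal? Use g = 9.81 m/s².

Sum moments about the left end (the unknown pivot reaction has zero arm there).
Sandbag: 30 × 9.81 = 294.3 N down at 0.1 m → arm 6.6 m, τ = 294.3 × 6.6 = 1942 N·m clockwise.
Crate: 25 × 9.81 = 245.2 N down at 2.4 m → arm 4.3 m, τ = 245.2 × 4.3 = 1054 N·m clockwise.
Bucket of sand: 5 × 9.81 = 49.05 N down at 6.32 m → arm 0.38 m, τ = 49.05 × 0.38 = 18.64 N·m clockwise.
Paint can: 4.2 × 9.81 = 41.2 N down at 1.6 m → arm 5.1 m, τ = 41.2 × 5.1 = 210.1 N·m clockwise.
Net moment of the loads = 3225 N·m clockwise.
The upward force F acts at the right end, arm 6.7 m, giving F × 6.7 counterclockwise.
Balancing moments: F × 6.7 = 3225, giving F = 3225 / 6.7 = 481 N.

F ≈ 481 N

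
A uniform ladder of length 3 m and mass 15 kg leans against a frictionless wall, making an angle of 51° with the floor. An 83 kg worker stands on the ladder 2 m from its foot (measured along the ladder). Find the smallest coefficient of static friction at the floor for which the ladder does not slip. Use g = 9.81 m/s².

μ_min ≈ 0.519

Taking torques about the foot of the ladder:
Ladder weight 15×9.81 = 147.2 N acts at 1.5 m along the ladder; its horizontal arm is 1.5·cos51° = 0.944 m → τ = 139 N·m clockwise.
Worker: 83×9.81 = 814.2 N at 2 m → arm 1.259 m → τ = 1025 N·m clockwise.
Wall normal N acts horizontally at the top; its moment arm is the height L sinθ = 3·sin51° = 2.331 m, counterclockwise.
For rotational equilibrium, N × 2.331 = 1164, so N = 499.4 N.
ΣFx = 0 ⇒ f = N_wall = 499.4 N. ΣFy = 0 ⇒ N_floor = 961.4 N.
μ_min = f / N_floor = 499.4 / 961.4 = 0.519.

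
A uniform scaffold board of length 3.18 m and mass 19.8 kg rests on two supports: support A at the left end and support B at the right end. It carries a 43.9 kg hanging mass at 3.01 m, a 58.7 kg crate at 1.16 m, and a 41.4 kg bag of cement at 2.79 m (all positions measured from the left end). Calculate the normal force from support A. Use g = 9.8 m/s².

R_A ≈ 535 N

Choose support B as the axis so its reaction then has zero moment arm.
Beam weight: 19.8 × 9.8 = 194 N down at 1.59 m → arm 1.59 m, τ = 194 × 1.59 = 308.5 N·m counterclockwise.
Hanging mass: 43.9 × 9.8 = 430.2 N down at 3.01 m → arm 0.17 m, τ = 430.2 × 0.17 = 73.13 N·m counterclockwise.
Crate: 58.7 × 9.8 = 575.3 N down at 1.16 m → arm 2.02 m, τ = 575.3 × 2.02 = 1162 N·m counterclockwise.
Bag of cement: 41.4 × 9.8 = 405.7 N down at 2.79 m → arm 0.39 m, τ = 405.7 × 0.39 = 158.2 N·m counterclockwise.
Net load moment about support B = 1702 N·m counterclockwise.
Reaction R at support A is upward at 0 m, arm 3.18 m → moment R × 3.18 clockwise.
Στ = 0 ⇒ R × 3.18 = 1702 ⇒ R = 535 N.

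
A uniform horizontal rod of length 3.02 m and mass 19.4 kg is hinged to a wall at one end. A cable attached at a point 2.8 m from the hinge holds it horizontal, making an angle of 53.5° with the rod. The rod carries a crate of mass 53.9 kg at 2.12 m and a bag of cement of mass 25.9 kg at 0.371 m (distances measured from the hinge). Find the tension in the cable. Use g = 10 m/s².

Sum moments about the hinge (the unknown hinge reaction has zero arm there).
Beam weight: 19.4 × 10 = 194 N down at 1.51 m → arm 1.51 m, τ = 194 × 1.51 = 292.9 N·m clockwise.
Crate: 53.9 × 10 = 539 N down at 2.12 m → arm 2.12 m, τ = 539 × 2.12 = 1143 N·m clockwise.
Bag of cement: 25.9 × 10 = 259 N down at 0.371 m → arm 0.371 m, τ = 259 × 0.371 = 96.09 N·m clockwise.
Total clockwise load moment = 1532 N·m.
The cable tension T acts at 2.8 m; only its component perpendicular to the rod, T sinθ, produces torque. sin 53.5° = 0.8039.
Setting net torque to zero: T × 2.8 × 0.8039 = 1532 → T = 1532 / 2.251 = 681 N.

T ≈ 681 N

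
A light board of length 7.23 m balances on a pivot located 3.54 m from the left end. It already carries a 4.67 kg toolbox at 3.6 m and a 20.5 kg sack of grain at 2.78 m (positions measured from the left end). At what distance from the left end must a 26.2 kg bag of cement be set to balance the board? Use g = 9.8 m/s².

x ≈ 4.12 m from the left end

Taking torques about the pivot (at 3.54 m from the left end):
Toolbox: 4.67 × 9.8 = 45.77 N down at 3.6 m → arm 0.06 m, τ = 45.77 × 0.06 = 2.746 N·m clockwise.
Sack of grain: 20.5 × 9.8 = 200.9 N down at 2.78 m → arm 0.76 m, τ = 200.9 × 0.76 = 152.7 N·m counterclockwise.
Net moment of existing loads = 150 N·m counterclockwise.
The bag of cement weighs 26.2 × 9.8 = 256.8 N and must supply an equal clockwise moment, so its lever arm about the pivot is 150 / 256.8 = 0.584 m.
That puts it at 3.54 + 0.584 = 4.12 m from the left end.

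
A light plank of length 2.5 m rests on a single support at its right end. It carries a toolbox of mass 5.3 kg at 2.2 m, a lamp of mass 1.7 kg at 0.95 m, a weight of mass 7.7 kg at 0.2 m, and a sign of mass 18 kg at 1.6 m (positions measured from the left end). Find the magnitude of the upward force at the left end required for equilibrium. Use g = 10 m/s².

Choose the right end as the axis so the unknown pivot reaction has zero arm there.
Toolbox: 5.3 × 10 = 53 N down at 2.2 m → arm 0.3 m, τ = 53 × 0.3 = 15.9 N·m counterclockwise.
Lamp: 1.7 × 10 = 17 N down at 0.95 m → arm 1.55 m, τ = 17 × 1.55 = 26.35 N·m counterclockwise.
Weight: 7.7 × 10 = 77 N down at 0.2 m → arm 2.3 m, τ = 77 × 2.3 = 177.1 N·m counterclockwise.
Sign: 18 × 10 = 180 N down at 1.6 m → arm 0.9 m, τ = 180 × 0.9 = 162 N·m counterclockwise.
Net moment of the loads = 381.4 N·m counterclockwise.
The upward force F acts at the left end, arm 2.5 m, giving F × 2.5 clockwise.
Setting net torque to zero: F × 2.5 = 381.4 → F = 381.4 / 2.5 = 153 N.

F ≈ 153 N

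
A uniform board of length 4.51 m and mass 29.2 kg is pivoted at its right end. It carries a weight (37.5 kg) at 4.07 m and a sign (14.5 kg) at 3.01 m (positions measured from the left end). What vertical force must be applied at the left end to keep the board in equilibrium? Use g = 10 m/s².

About the right end:
Beam weight: 29.2 × 10 = 292 N down at 2.255 m → arm 2.255 m, τ = 292 × 2.255 = 658.5 N·m counterclockwise.
Weight: 37.5 × 10 = 375 N down at 4.07 m → arm 0.44 m, τ = 375 × 0.44 = 165 N·m counterclockwise.
Sign: 14.5 × 10 = 145 N down at 3.01 m → arm 1.5 m, τ = 145 × 1.5 = 217.5 N·m counterclockwise.
Net moment of the loads = 1041 N·m counterclockwise.
The upward force F acts at the left end, arm 4.51 m, giving F × 4.51 clockwise.
Στ = 0 ⇒ F × 4.51 = 1041 ⇒ F = 1041 / 4.51 = 231 N.

F ≈ 231 N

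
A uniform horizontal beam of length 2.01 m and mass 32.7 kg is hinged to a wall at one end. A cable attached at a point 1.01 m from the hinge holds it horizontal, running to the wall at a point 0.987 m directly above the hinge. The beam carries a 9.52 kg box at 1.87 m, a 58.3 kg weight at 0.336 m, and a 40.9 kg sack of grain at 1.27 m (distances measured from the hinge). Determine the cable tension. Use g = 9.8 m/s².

About the hinge:
Beam weight: 32.7 × 9.8 = 320.5 N down at 1.005 m → arm 1.005 m, τ = 320.5 × 1.005 = 322.1 N·m clockwise.
Box: 9.52 × 9.8 = 93.3 N down at 1.87 m → arm 1.87 m, τ = 93.3 × 1.87 = 174.5 N·m clockwise.
Weight: 58.3 × 9.8 = 571.3 N down at 0.336 m → arm 0.336 m, τ = 571.3 × 0.336 = 192 N·m clockwise.
Sack of grain: 40.9 × 9.8 = 400.8 N down at 1.27 m → arm 1.27 m, τ = 400.8 × 1.27 = 509 N·m clockwise.
Total clockwise load moment = 1198 N·m.
The cable tension T acts at 1.01 m; only its component perpendicular to the beam, T sinθ, produces torque. sinθ = h/√(h²+d²) = 0.987/√(0.987²+1.01²) = 0.6989.
For rotational equilibrium, T × 1.01 × 0.6989 = 1198, so T = 1198 / 0.7059 = 1700 N.

T ≈ 1700 N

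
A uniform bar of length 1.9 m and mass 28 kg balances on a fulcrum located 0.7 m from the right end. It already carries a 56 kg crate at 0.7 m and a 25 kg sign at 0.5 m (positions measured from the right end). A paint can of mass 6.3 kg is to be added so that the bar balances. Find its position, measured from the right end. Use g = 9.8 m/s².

x ≈ 0.383 m from the right end

About the fulcrum (at 0.7 m from the right end):
Beam weight: 28 × 9.8 = 274.4 N down at 0.95 m → arm 0.25 m, τ = 274.4 × 0.25 = 68.6 N·m counterclockwise.
Crate: acts at the fulcrum, moment arm 0 → no torque.
Sign: 25 × 9.8 = 245 N down at 0.5 m → arm 0.2 m, τ = 245 × 0.2 = 49 N·m clockwise.
Net moment of existing loads = 19.6 N·m counterclockwise.
The paint can weighs 6.3 × 9.8 = 61.74 N and must supply an equal clockwise moment, so its lever arm about the fulcrum is 19.6 / 61.74 = 0.317 m.
That puts it at 0.7 − 0.317 = 0.383 m from the right end.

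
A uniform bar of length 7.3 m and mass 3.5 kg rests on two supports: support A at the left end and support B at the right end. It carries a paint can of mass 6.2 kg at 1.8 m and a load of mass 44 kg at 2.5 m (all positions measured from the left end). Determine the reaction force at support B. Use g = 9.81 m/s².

R_B ≈ 180 N

Sum moments about support A (its reaction then has zero moment arm).
Beam weight: 3.5 × 9.81 = 34.34 N down at 3.65 m → arm 3.65 m, τ = 34.34 × 3.65 = 125.3 N·m clockwise.
Paint can: 6.2 × 9.81 = 60.82 N down at 1.8 m → arm 1.8 m, τ = 60.82 × 1.8 = 109.5 N·m clockwise.
Load: 44 × 9.81 = 431.6 N down at 2.5 m → arm 2.5 m, τ = 431.6 × 2.5 = 1079 N·m clockwise.
Net load moment about support A = 1314 N·m clockwise.
Reaction R at support B is upward at 7.3 m, arm 7.3 m → moment R × 7.3 counterclockwise.
For rotational equilibrium, R × 7.3 = 1314, so R = 180 N.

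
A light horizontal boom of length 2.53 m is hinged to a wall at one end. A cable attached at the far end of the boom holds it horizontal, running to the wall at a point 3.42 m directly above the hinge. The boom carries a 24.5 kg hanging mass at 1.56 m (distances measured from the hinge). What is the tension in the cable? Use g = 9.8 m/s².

About the hinge:
Hanging mass: 24.5 × 9.8 = 240.1 N down at 1.56 m → arm 1.56 m, τ = 240.1 × 1.56 = 374.6 N·m clockwise.
Total clockwise load moment = 374.6 N·m.
The cable tension T acts at 2.53 m; only its component perpendicular to the boom, T sinθ, produces torque. sinθ = h/√(h²+d²) = 3.42/√(3.42²+2.53²) = 0.8039.
Στ = 0 ⇒ T × 2.53 × 0.8039 = 374.6 ⇒ T = 374.6 / 2.034 = 184 N.

T ≈ 184 N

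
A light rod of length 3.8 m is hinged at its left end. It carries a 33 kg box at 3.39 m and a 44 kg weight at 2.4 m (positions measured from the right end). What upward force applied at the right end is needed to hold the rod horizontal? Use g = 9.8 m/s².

F ≈ 194 N

About the left end:
Box: 33 × 9.8 = 323.4 N down at 3.39 m → arm 0.41 m, τ = 323.4 × 0.41 = 132.6 N·m clockwise.
Weight: 44 × 9.8 = 431.2 N down at 2.4 m → arm 1.4 m, τ = 431.2 × 1.4 = 603.7 N·m clockwise.
Net moment of the loads = 736.3 N·m clockwise.
The upward force F acts at the right end, arm 3.8 m, giving F × 3.8 counterclockwise.
Στ = 0 ⇒ F × 3.8 = 736.3 ⇒ F = 736.3 / 3.8 = 194 N.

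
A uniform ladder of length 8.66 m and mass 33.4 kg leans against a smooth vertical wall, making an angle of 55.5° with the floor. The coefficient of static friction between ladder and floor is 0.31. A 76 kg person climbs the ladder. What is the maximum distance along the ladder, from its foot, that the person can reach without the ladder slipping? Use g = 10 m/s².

About the foot of the ladder:
Ladder weight 33.4×10 = 334 N acts at 4.33 m along the ladder; its horizontal arm is 4.33·cos55.5° = 2.453 m → τ = 819.3 N·m clockwise.
Person weight 76×10 = 760 N at distance d → arm d·cos55.5° → τ = 760·d·0.5664 clockwise.
Wall normal N at the top has arm L sinθ = 7.137 m counterclockwise, so Στ = 0 gives N·7.137 = 819.3 + 430.5·d.
ΣFy = 0 ⇒ N_floor = 1094 N, so the maximum friction is μ_s·N_floor = 0.31×1094 = 339.1 N. ΣFx = 0 ⇒ N_wall = f, so at the slipping point N = 339.1 N.
Substituting: 339.1×7.137 = 819.3 + 430.5·d ⇒ d = (2420 − 819.3) / 430.5 = 3.72 m.

d ≈ 3.72 m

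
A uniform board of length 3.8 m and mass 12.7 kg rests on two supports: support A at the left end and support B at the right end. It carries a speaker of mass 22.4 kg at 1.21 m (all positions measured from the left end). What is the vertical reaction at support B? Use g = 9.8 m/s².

Taking torques about support A:
Beam weight: 12.7 × 9.8 = 124.5 N down at 1.9 m → arm 1.9 m, τ = 124.5 × 1.9 = 236.5 N·m clockwise.
Speaker: 22.4 × 9.8 = 219.5 N down at 1.21 m → arm 1.21 m, τ = 219.5 × 1.21 = 265.6 N·m clockwise.
Net load moment about support A = 502.1 N·m clockwise.
Reaction R at support B is upward at 3.8 m, arm 3.8 m → moment R × 3.8 counterclockwise.
Setting net torque to zero: R × 3.8 = 502.1 → R = 132 N.

R_B ≈ 132 N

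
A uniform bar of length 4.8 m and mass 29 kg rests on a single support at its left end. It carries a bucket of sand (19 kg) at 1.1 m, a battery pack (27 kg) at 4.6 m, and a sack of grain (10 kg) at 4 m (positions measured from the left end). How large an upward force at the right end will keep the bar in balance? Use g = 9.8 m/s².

F ≈ 520 N

About the left end:
Beam weight: 29 × 9.8 = 284.2 N down at 2.4 m → arm 2.4 m, τ = 284.2 × 2.4 = 682.1 N·m clockwise.
Bucket of sand: 19 × 9.8 = 186.2 N down at 1.1 m → arm 1.1 m, τ = 186.2 × 1.1 = 204.8 N·m clockwise.
Battery pack: 27 × 9.8 = 264.6 N down at 4.6 m → arm 4.6 m, τ = 264.6 × 4.6 = 1217 N·m clockwise.
Sack of grain: 10 × 9.8 = 98 N down at 4 m → arm 4 m, τ = 98 × 4 = 392 N·m clockwise.
Net moment of the loads = 2496 N·m clockwise.
The upward force F acts at the right end, arm 4.8 m, giving F × 4.8 counterclockwise.
Setting net torque to zero: F × 4.8 = 2496 → F = 2496 / 4.8 = 520 N.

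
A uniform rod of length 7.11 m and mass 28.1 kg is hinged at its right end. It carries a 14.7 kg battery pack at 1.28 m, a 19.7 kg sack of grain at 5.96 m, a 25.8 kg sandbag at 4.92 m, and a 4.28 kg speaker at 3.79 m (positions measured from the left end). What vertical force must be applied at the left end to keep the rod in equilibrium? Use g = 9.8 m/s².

Take moments about the right end.
Beam weight: 28.1 × 9.8 = 275.4 N down at 3.555 m → arm 3.555 m, τ = 275.4 × 3.555 = 979 N·m counterclockwise.
Battery pack: 14.7 × 9.8 = 144.1 N down at 1.28 m → arm 5.83 m, τ = 144.1 × 5.83 = 840.1 N·m counterclockwise.
Sack of grain: 19.7 × 9.8 = 193.1 N down at 5.96 m → arm 1.15 m, τ = 193.1 × 1.15 = 222.1 N·m counterclockwise.
Sandbag: 25.8 × 9.8 = 252.8 N down at 4.92 m → arm 2.19 m, τ = 252.8 × 2.19 = 553.6 N·m counterclockwise.
Speaker: 4.28 × 9.8 = 41.94 N down at 3.79 m → arm 3.32 m, τ = 41.94 × 3.32 = 139.2 N·m counterclockwise.
Net moment of the loads = 2734 N·m counterclockwise.
The upward force F acts at the left end, arm 7.11 m, giving F × 7.11 clockwise.
Setting net torque to zero: F × 7.11 = 2734 → F = 2734 / 7.11 = 385 N.

F ≈ 385 N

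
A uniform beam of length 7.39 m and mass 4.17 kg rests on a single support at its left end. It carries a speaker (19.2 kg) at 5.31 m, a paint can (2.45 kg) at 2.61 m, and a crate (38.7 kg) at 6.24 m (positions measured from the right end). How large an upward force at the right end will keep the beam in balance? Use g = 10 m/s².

Taking torques about the left end:
Beam weight: 4.17 × 10 = 41.7 N down at 3.695 m → arm 3.695 m, τ = 41.7 × 3.695 = 154.1 N·m clockwise.
Speaker: 19.2 × 10 = 192 N down at 5.31 m → arm 2.08 m, τ = 192 × 2.08 = 399.4 N·m clockwise.
Paint can: 2.45 × 10 = 24.5 N down at 2.61 m → arm 4.78 m, τ = 24.5 × 4.78 = 117.1 N·m clockwise.
Crate: 38.7 × 10 = 387 N down at 6.24 m → arm 1.15 m, τ = 387 × 1.15 = 445 N·m clockwise.
Net moment of the loads = 1116 N·m clockwise.
The upward force F acts at the right end, arm 7.39 m, giving F × 7.39 counterclockwise.
Balancing moments: F × 7.39 = 1116, giving F = 1116 / 7.39 = 151 N.

F ≈ 151 N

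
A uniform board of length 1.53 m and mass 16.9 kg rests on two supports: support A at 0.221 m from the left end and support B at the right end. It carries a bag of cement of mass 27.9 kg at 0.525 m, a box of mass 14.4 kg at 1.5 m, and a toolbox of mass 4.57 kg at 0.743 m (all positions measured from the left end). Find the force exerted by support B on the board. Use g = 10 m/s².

About support A:
Beam weight: 16.9 × 10 = 169 N down at 0.765 m → arm 0.544 m, τ = 169 × 0.544 = 91.94 N·m clockwise.
Bag of cement: 27.9 × 10 = 279 N down at 0.525 m → arm 0.304 m, τ = 279 × 0.304 = 84.82 N·m clockwise.
Box: 14.4 × 10 = 144 N down at 1.5 m → arm 1.279 m, τ = 144 × 1.279 = 184.2 N·m clockwise.
Toolbox: 4.57 × 10 = 45.7 N down at 0.743 m → arm 0.522 m, τ = 45.7 × 0.522 = 23.86 N·m clockwise.
Net load moment about support A = 384.8 N·m clockwise.
Reaction R at support B is upward at 1.53 m, arm 1.309 m → moment R × 1.309 counterclockwise.
Setting net torque to zero: R × 1.309 = 384.8 → R = 294 N.

R_B ≈ 294 N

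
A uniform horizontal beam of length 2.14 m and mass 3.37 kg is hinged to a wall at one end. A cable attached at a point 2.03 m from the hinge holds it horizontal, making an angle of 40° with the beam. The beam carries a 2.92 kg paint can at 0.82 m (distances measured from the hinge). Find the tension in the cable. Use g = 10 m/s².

Choose the hinge as the axis so the unknown hinge reaction has zero arm there.
Beam weight: 3.37 × 10 = 33.7 N down at 1.07 m → arm 1.07 m, τ = 33.7 × 1.07 = 36.06 N·m clockwise.
Paint can: 2.92 × 10 = 29.2 N down at 0.82 m → arm 0.82 m, τ = 29.2 × 0.82 = 23.94 N·m clockwise.
Total clockwise load moment = 60 N·m.
The cable tension T acts at 2.03 m; only its component perpendicular to the beam, T sinθ, produces torque. sin 40° = 0.6428.
Setting net torque to zero: T × 2.03 × 0.6428 = 60 → T = 60 / 1.305 = 46 N.

T ≈ 46 N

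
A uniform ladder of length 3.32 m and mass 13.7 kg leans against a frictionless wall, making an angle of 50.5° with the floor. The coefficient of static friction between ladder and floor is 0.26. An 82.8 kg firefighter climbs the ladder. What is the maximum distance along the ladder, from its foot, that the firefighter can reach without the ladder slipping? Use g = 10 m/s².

d ≈ 0.946 m

Sum moments about the foot of the ladder (the floor normal and friction both act there and drop out).
Ladder weight 13.7×10 = 137 N acts at 1.66 m along the ladder; its horizontal arm is 1.66·cos50.5° = 1.056 m → τ = 144.7 N·m clockwise.
Firefighter weight 82.8×10 = 828 N at distance d → arm d·cos50.5° → τ = 828·d·0.6361 clockwise.
Wall normal N at the top has arm L sinθ = 2.562 m counterclockwise, so Στ = 0 gives N·2.562 = 144.7 + 526.7·d.
ΣFy = 0 ⇒ N_floor = 965 N, so the maximum friction is μ_s·N_floor = 0.26×965 = 250.9 N. ΣFx = 0 ⇒ N_wall = f, so at the slipping point N = 250.9 N.
Substituting: 250.9×2.562 = 144.7 + 526.7·d ⇒ d = (642.8 − 144.7) / 526.7 = 0.946 m.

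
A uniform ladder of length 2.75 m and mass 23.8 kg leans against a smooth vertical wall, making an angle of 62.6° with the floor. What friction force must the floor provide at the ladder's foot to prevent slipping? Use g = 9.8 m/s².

f ≈ 60.5 N

Taking torques about the foot of the ladder:
Ladder weight 23.8×9.8 = 233.2 N acts at 1.375 m along the ladder; its horizontal arm is 1.375·cos62.6° = 0.6328 m → τ = 147.6 N·m clockwise.
Wall normal N acts horizontally at the top; its moment arm is the height L sinθ = 2.75·sin62.6° = 2.441 m, counterclockwise.
Balancing moments: N × 2.441 = 147.6, giving N = 60.5 N.
ΣFx = 0: friction at the foot balances the wall's push, so f = N_wall = 60.5 N.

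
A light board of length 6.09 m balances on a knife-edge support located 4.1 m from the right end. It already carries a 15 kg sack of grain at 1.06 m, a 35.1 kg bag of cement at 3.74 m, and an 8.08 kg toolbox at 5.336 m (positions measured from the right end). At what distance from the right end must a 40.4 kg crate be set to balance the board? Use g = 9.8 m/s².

About the knife-edge support (at 4.1 m from the right end):
Sack of grain: 15 × 9.8 = 147 N down at 1.06 m → arm 3.04 m, τ = 147 × 3.04 = 446.9 N·m clockwise.
Bag of cement: 35.1 × 9.8 = 344 N down at 3.74 m → arm 0.36 m, τ = 344 × 0.36 = 123.8 N·m clockwise.
Toolbox: 8.08 × 9.8 = 79.18 N down at 5.336 m → arm 1.236 m, τ = 79.18 × 1.236 = 97.87 N·m counterclockwise.
Net moment of existing loads = 472.8 N·m clockwise.
The crate weighs 40.4 × 9.8 = 395.9 N and must supply an equal counterclockwise moment, so its lever arm about the knife-edge support is 472.8 / 395.9 = 1.19 m.
That puts it at 4.1 + 1.19 = 5.29 m from the right end.

x ≈ 5.29 m from the right end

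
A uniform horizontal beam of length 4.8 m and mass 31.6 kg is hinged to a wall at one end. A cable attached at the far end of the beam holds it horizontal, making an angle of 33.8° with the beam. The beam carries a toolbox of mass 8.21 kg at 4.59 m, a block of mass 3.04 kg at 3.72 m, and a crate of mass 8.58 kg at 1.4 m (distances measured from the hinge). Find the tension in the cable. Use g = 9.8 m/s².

T ≈ 502 N

Sum moments about the hinge (the unknown hinge reaction has zero arm there).
Beam weight: 31.6 × 9.8 = 309.7 N down at 2.4 m → arm 2.4 m, τ = 309.7 × 2.4 = 743.3 N·m clockwise.
Toolbox: 8.21 × 9.8 = 80.46 N down at 4.59 m → arm 4.59 m, τ = 80.46 × 4.59 = 369.3 N·m clockwise.
Block: 3.04 × 9.8 = 29.79 N down at 3.72 m → arm 3.72 m, τ = 29.79 × 3.72 = 110.8 N·m clockwise.
Crate: 8.58 × 9.8 = 84.08 N down at 1.4 m → arm 1.4 m, τ = 84.08 × 1.4 = 117.7 N·m clockwise.
Total clockwise load moment = 1341 N·m.
The cable tension T acts at 4.8 m; only its component perpendicular to the beam, T sinθ, produces torque. sin 33.8° = 0.5563.
For rotational equilibrium, T × 4.8 × 0.5563 = 1341, so T = 1341 / 2.67 = 502 N.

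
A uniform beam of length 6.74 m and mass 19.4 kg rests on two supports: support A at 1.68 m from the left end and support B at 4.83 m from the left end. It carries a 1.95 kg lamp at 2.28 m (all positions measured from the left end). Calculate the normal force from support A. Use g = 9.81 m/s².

About support B:
Beam weight: 19.4 × 9.81 = 190.3 N down at 3.37 m → arm 1.46 m, τ = 190.3 × 1.46 = 277.8 N·m counterclockwise.
Lamp: 1.95 × 9.81 = 19.13 N down at 2.28 m → arm 2.55 m, τ = 19.13 × 2.55 = 48.78 N·m counterclockwise.
Net load moment about support B = 326.6 N·m counterclockwise.
Reaction R at support A is upward at 1.68 m, arm 3.15 m → moment R × 3.15 clockwise.
Στ = 0 ⇒ R × 3.15 = 326.6 ⇒ R = 104 N.

R_A ≈ 104 N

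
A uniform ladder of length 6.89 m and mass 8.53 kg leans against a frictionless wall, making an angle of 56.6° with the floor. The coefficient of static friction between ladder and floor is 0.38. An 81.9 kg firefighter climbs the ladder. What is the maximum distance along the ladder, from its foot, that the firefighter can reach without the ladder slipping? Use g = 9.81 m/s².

d ≈ 4.03 m

Sum moments about the foot of the ladder (the floor normal and friction both act there and drop out).
Ladder weight 8.53×9.81 = 83.68 N acts at 3.445 m along the ladder; its horizontal arm is 3.445·cos56.6° = 1.896 m → τ = 158.7 N·m clockwise.
Firefighter weight 81.9×9.81 = 803.4 N at distance d → arm d·cos56.6° → τ = 803.4·d·0.5505 clockwise.
Wall normal N at the top has arm L sinθ = 5.752 m counterclockwise, so Στ = 0 gives N·5.752 = 158.7 + 442.3·d.
ΣFy = 0 ⇒ N_floor = 887.1 N, so the maximum friction is μ_s·N_floor = 0.38×887.1 = 337.1 N. ΣFx = 0 ⇒ N_wall = f, so at the slipping point N = 337.1 N.
Substituting: 337.1×5.752 = 158.7 + 442.3·d ⇒ d = (1939 − 158.7) / 442.3 = 4.03 m.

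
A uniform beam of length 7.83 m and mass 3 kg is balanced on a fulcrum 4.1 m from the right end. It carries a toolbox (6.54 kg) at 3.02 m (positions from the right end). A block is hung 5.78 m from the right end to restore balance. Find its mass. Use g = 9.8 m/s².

Take moments about the fulcrum (at 4.1 m from the right end).
Beam weight: 3 × 9.8 = 29.4 N down at 3.915 m → arm 0.185 m, τ = 29.4 × 0.185 = 5.439 N·m clockwise.
Toolbox: 6.54 × 9.8 = 64.09 N down at 3.02 m → arm 1.08 m, τ = 64.09 × 1.08 = 69.22 N·m clockwise.
Net moment of known loads = 74.66 N·m clockwise.
An unknown mass m at 5.78 m has arm 1.68 m; its moment is m·g·1.68 counterclockwise.
For rotational equilibrium, m × 9.8 × 1.68 = 74.66, so m = 74.66 / (9.8 × 1.68) = 4.53 kg.

m ≈ 4.53 kg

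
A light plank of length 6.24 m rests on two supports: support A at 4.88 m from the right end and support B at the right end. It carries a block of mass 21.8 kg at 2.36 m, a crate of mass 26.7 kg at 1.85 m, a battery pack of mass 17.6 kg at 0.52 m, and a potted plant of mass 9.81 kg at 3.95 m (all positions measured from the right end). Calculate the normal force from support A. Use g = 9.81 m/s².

Take moments about support B.
Block: 21.8 × 9.81 = 213.9 N down at 2.36 m → arm 2.36 m, τ = 213.9 × 2.36 = 504.8 N·m counterclockwise.
Crate: 26.7 × 9.81 = 261.9 N down at 1.85 m → arm 1.85 m, τ = 261.9 × 1.85 = 484.5 N·m counterclockwise.
Battery pack: 17.6 × 9.81 = 172.7 N down at 0.52 m → arm 0.52 m, τ = 172.7 × 0.52 = 89.8 N·m counterclockwise.
Potted plant: 9.81 × 9.81 = 96.24 N down at 3.95 m → arm 3.95 m, τ = 96.24 × 3.95 = 380.1 N·m counterclockwise.
Net load moment about support B = 1459 N·m counterclockwise.
Reaction R at support A is upward at 4.88 m, arm 4.88 m → moment R × 4.88 clockwise.
For rotational equilibrium, R × 4.88 = 1459, so R = 299 N.

R_A ≈ 299 N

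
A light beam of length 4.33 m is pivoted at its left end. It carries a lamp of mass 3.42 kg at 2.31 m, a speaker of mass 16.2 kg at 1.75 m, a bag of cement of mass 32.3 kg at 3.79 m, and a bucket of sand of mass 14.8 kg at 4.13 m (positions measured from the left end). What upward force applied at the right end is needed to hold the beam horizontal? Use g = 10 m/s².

F ≈ 508 N

Choose the left end as the axis so the unknown pivot reaction has zero arm there.
Lamp: 3.42 × 10 = 34.2 N down at 2.31 m → arm 2.31 m, τ = 34.2 × 2.31 = 79 N·m clockwise.
Speaker: 16.2 × 10 = 162 N down at 1.75 m → arm 1.75 m, τ = 162 × 1.75 = 283.5 N·m clockwise.
Bag of cement: 32.3 × 10 = 323 N down at 3.79 m → arm 3.79 m, τ = 323 × 3.79 = 1224 N·m clockwise.
Bucket of sand: 14.8 × 10 = 148 N down at 4.13 m → arm 4.13 m, τ = 148 × 4.13 = 611.2 N·m clockwise.
Net moment of the loads = 2198 N·m clockwise.
The upward force F acts at the right end, arm 4.33 m, giving F × 4.33 counterclockwise.
Balancing moments: F × 4.33 = 2198, giving F = 2198 / 4.33 = 508 N.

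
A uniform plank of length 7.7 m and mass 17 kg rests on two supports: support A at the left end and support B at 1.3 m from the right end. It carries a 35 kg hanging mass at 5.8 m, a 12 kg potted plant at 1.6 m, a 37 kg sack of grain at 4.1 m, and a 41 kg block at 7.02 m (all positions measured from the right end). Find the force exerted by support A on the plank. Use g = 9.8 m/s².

Choose support B as the axis so its reaction then has zero moment arm.
Beam weight: 17 × 9.8 = 166.6 N down at 3.85 m → arm 2.55 m, τ = 166.6 × 2.55 = 424.8 N·m counterclockwise.
Hanging mass: 35 × 9.8 = 343 N down at 5.8 m → arm 4.5 m, τ = 343 × 4.5 = 1544 N·m counterclockwise.
Potted plant: 12 × 9.8 = 117.6 N down at 1.6 m → arm 0.3 m, τ = 117.6 × 0.3 = 35.28 N·m counterclockwise.
Sack of grain: 37 × 9.8 = 362.6 N down at 4.1 m → arm 2.8 m, τ = 362.6 × 2.8 = 1015 N·m counterclockwise.
Block: 41 × 9.8 = 401.8 N down at 7.02 m → arm 5.72 m, τ = 401.8 × 5.72 = 2298 N·m counterclockwise.
Net load moment about support B = 5317 N·m counterclockwise.
Reaction R at support A is upward at 7.7 m, arm 6.4 m → moment R × 6.4 clockwise.
Balancing moments: R × 6.4 = 5317, giving R = 831 N.

R_A ≈ 831 N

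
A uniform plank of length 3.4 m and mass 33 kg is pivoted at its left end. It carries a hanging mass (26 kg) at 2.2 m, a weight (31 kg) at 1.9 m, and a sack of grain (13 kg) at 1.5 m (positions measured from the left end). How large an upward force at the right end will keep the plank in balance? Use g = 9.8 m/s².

Sum moments about the left end (the unknown pivot reaction has zero arm there).
Beam weight: 33 × 9.8 = 323.4 N down at 1.7 m → arm 1.7 m, τ = 323.4 × 1.7 = 549.8 N·m clockwise.
Hanging mass: 26 × 9.8 = 254.8 N down at 2.2 m → arm 2.2 m, τ = 254.8 × 2.2 = 560.6 N·m clockwise.
Weight: 31 × 9.8 = 303.8 N down at 1.9 m → arm 1.9 m, τ = 303.8 × 1.9 = 577.2 N·m clockwise.
Sack of grain: 13 × 9.8 = 127.4 N down at 1.5 m → arm 1.5 m, τ = 127.4 × 1.5 = 191.1 N·m clockwise.
Net moment of the loads = 1879 N·m clockwise.
The upward force F acts at the right end, arm 3.4 m, giving F × 3.4 counterclockwise.
Στ = 0 ⇒ F × 3.4 = 1879 ⇒ F = 1879 / 3.4 = 553 N.

F ≈ 553 N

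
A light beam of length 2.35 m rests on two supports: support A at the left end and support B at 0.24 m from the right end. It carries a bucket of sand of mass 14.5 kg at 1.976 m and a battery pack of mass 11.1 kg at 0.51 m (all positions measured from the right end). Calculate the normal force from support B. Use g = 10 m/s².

Taking torques about support A:
Bucket of sand: 14.5 × 10 = 145 N down at 1.976 m → arm 0.374 m, τ = 145 × 0.374 = 54.23 N·m clockwise.
Battery pack: 11.1 × 10 = 111 N down at 0.51 m → arm 1.84 m, τ = 111 × 1.84 = 204.2 N·m clockwise.
Net load moment about support A = 258.4 N·m clockwise.
Reaction R at support B is upward at 0.24 m, arm 2.11 m → moment R × 2.11 counterclockwise.
Setting net torque to zero: R × 2.11 = 258.4 → R = 122 N.

R_B ≈ 122 N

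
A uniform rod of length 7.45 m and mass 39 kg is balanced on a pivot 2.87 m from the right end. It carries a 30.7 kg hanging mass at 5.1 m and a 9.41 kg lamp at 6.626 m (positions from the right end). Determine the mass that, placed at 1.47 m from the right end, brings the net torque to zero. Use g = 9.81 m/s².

Choose the pivot (at 2.87 m from the right end) as the axis so the support reaction has zero arm there.
Beam weight: 39 × 9.81 = 382.6 N down at 3.725 m → arm 0.855 m, τ = 382.6 × 0.855 = 327.1 N·m counterclockwise.
Hanging mass: 30.7 × 9.81 = 301.2 N down at 5.1 m → arm 2.23 m, τ = 301.2 × 2.23 = 671.7 N·m counterclockwise.
Lamp: 9.41 × 9.81 = 92.31 N down at 6.626 m → arm 3.756 m, τ = 92.31 × 3.756 = 346.7 N·m counterclockwise.
Net moment of known loads = 1346 N·m counterclockwise.
An unknown mass m at 1.47 m has arm 1.4 m; its moment is m·g·1.4 clockwise.
Στ = 0 ⇒ m × 9.81 × 1.4 = 1346 ⇒ m = 1346 / (9.81 × 1.4) = 98 kg.

m ≈ 98 kg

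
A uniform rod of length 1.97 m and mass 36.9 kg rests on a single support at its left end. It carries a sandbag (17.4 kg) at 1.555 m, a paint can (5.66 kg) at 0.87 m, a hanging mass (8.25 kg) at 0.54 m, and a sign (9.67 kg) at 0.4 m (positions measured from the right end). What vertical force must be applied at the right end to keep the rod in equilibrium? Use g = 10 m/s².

F ≈ 390 N

Take moments about the left end.
Beam weight: 36.9 × 10 = 369 N down at 0.985 m → arm 0.985 m, τ = 369 × 0.985 = 363.5 N·m clockwise.
Sandbag: 17.4 × 10 = 174 N down at 1.555 m → arm 0.415 m, τ = 174 × 0.415 = 72.21 N·m clockwise.
Paint can: 5.66 × 10 = 56.6 N down at 0.87 m → arm 1.1 m, τ = 56.6 × 1.1 = 62.26 N·m clockwise.
Hanging mass: 8.25 × 10 = 82.5 N down at 0.54 m → arm 1.43 m, τ = 82.5 × 1.43 = 118 N·m clockwise.
Sign: 9.67 × 10 = 96.7 N down at 0.4 m → arm 1.57 m, τ = 96.7 × 1.57 = 151.8 N·m clockwise.
Net moment of the loads = 767.8 N·m clockwise.
The upward force F acts at the right end, arm 1.97 m, giving F × 1.97 counterclockwise.
For rotational equilibrium, F × 1.97 = 767.8, so F = 767.8 / 1.97 = 390 N.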